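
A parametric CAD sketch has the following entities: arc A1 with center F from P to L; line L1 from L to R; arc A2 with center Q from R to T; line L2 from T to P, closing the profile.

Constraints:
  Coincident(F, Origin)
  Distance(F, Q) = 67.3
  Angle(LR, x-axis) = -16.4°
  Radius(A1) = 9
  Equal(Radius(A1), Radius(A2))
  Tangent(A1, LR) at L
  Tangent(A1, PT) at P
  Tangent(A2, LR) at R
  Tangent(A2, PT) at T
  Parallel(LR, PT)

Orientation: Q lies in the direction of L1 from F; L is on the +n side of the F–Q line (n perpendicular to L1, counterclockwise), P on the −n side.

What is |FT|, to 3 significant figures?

67.9

Tangency of A1 to both parallel lines with radius 9.0 puts L and P at F ± 9.0·n: L = (2.54, 8.63), P = (-2.54, -8.63). Equal radii place R and T the same way about Q: R = Q + 9.0·n = (67.1, -10.4), T = Q − 9.0·n = (62.0, -27.6). Then |FT| = |T − F| = 67.9.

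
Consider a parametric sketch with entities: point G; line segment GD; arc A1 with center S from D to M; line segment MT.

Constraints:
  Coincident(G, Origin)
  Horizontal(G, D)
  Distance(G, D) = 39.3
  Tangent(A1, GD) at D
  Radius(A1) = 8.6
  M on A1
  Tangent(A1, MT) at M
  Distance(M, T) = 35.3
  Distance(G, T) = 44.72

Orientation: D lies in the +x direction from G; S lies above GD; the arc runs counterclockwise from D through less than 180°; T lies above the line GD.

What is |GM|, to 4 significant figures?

47.71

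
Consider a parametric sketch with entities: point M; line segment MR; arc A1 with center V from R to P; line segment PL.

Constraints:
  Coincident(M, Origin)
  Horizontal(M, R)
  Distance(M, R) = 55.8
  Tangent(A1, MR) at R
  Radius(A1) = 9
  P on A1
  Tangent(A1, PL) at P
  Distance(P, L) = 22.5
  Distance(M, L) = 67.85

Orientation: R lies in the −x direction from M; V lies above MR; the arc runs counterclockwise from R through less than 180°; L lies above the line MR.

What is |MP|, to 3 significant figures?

49.9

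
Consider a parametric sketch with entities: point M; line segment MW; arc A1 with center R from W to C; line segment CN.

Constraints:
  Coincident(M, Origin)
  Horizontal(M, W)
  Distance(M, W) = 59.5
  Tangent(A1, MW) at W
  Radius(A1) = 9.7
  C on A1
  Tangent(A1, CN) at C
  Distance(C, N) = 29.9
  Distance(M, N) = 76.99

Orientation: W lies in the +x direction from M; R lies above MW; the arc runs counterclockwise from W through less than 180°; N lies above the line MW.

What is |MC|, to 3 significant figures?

70.0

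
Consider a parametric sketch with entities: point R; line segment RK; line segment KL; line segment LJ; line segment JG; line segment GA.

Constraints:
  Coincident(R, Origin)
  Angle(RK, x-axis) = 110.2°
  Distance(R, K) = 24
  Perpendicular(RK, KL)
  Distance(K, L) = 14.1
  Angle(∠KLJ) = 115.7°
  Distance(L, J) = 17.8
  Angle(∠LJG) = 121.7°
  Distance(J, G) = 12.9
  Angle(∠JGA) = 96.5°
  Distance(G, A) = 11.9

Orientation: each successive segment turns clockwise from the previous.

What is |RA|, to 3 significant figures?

4.79

R is at the origin; RK runs at 110.2° with length 24.0, so K = (-8.29, 22.5). RK ⟂ KL, so KL runs at 20.2°; with |KL| = 14.1, L = (4.95, 27.4). ∠KLJ = 115.7° gives LJ at -44.1° from the x-axis; with |LJ| = 17.8, J = (17.7, 15.0). ∠LJG = 121.7° gives JG at -102° from the x-axis; with |JG| = 12.9, G = (15.0, 2.41). ∠JGA = 96.5° gives GA at 174° from the x-axis; with |GA| = 11.9, A = (3.12, 3.63). Then |RA| = |A − R| = 4.79.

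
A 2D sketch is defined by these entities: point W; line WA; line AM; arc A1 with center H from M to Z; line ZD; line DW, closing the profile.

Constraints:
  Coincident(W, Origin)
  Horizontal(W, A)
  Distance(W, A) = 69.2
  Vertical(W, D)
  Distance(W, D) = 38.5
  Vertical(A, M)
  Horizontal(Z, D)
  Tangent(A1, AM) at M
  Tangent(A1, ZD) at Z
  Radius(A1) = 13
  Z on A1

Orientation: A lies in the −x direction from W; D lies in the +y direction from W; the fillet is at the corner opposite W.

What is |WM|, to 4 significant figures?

73.75

W is at the origin; W and A share the same y with |WA| = 69.2 and A on the −x side, so A = (-69.20, 0.000). WD is vertical with |WD| = 38.5 and D on the +y side, so D = (0.000, 38.50). The virtual corner opposite W is at (-69.20, 38.50). Tangency of A1 to AM means the radius HM is perpendicular to AM and tangency of A1 to ZD means the radius HZ is perpendicular to ZD, with radius 13.0, so the center H sits 13.0 in from both sides at H = (-56.20, 25.50). That places the tangent points at M = (-69.20, 25.50) on AM and Z = (-56.20, 38.50) on ZD. Then |WM| = |M − W| = 73.75.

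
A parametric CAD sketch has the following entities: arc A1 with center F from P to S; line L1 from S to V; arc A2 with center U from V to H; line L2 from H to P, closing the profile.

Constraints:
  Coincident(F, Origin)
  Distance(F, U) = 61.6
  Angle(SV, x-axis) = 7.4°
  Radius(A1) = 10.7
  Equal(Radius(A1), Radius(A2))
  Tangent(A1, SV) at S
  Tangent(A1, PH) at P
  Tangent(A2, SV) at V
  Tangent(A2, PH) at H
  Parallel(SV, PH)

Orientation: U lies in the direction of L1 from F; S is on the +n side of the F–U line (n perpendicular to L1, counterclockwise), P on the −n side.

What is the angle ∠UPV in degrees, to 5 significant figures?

9.3033°

The slot axis is L1's direction at 7.4°, so u = (cos 7.4°, sin 7.4°) = (0.99167, 0.12880) and n = (−sin 7.4°, cos 7.4°) = (-0.12880, 0.99167). F is at the origin and U lies 61.6 along u from F, so U = 61.6·u = (61.087, 7.9338). Tangency of A1 to both parallel lines with radius 10.7 puts S and P at F ± 10.7·n: S = (-1.3781, 10.611), P = (1.3781, -10.611). Equal radii place V and H the same way about U: V = U + 10.7·n = (59.709, 18.545), H = U − 10.7·n = (62.465, -2.6771). Then cos ∠UPV = PU·PV / (|PU||PV|), giving 9.3033°.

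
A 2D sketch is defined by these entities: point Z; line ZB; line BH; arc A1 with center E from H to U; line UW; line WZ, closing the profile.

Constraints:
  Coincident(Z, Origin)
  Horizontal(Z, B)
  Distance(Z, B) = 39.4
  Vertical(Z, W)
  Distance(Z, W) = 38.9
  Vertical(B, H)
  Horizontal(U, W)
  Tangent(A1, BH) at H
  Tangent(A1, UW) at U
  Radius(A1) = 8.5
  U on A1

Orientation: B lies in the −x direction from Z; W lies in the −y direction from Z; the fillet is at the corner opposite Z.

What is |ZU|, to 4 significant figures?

49.68

The virtual corner opposite Z is at (-39.40, -38.90). A1 meets BH tangentially, so EH is at right angles to BH and the tangent condition forces EU to be normal to UW, with radius 8.5, so the center E sits 8.5 in from both sides at E = (-30.90, -30.40). That places the tangent points at H = (-39.40, -30.40) on BH and U = (-30.90, -38.90) on UW. Then |ZU| = |U − Z| = 49.68.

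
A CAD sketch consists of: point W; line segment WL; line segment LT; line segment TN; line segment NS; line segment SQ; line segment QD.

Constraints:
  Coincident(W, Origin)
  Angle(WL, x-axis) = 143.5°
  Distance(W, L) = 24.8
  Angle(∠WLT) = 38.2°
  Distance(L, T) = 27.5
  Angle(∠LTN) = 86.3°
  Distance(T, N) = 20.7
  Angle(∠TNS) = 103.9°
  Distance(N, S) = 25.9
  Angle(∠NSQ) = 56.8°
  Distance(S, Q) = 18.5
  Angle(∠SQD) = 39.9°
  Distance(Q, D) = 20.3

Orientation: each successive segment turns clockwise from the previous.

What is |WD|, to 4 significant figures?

13.55

W is at the origin; WL runs at 143.5° with length 24.8, so L = (-19.94, 14.75). ∠WLT = 38.2° gives LT at 1.700° from the x-axis; with |LT| = 27.5, T = (7.552, 15.57). ∠LTN = 86.3° gives TN at -92.00° from the x-axis; with |TN| = 20.7, N = (6.830, -5.120). ∠TNS = 103.9° gives NS at -168.1° from the x-axis; with |NS| = 25.9, S = (-18.51, -10.46). ∠NSQ = 56.8° gives SQ at 68.70° from the x-axis; with |SQ| = 18.5, Q = (-11.79, 6.776). ∠SQD = 39.9° gives QD at -71.40° from the x-axis; with |QD| = 20.3, D = (-5.319, -12.46). Then |WD| = |D − W| = 13.55.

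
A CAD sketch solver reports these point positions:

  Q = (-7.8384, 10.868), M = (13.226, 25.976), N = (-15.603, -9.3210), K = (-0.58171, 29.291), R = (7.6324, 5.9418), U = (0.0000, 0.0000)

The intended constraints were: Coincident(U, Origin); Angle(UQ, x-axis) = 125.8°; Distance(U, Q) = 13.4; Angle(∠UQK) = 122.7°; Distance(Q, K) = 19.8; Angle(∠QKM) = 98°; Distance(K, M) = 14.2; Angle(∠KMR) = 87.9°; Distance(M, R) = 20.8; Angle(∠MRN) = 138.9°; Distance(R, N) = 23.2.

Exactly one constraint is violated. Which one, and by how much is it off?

Distance(R, N) = 23.2 — off by 4.60.

U = (0.00, 0.00) ✓; UQ at 125.8° ✓; |UQ| = 13.40 ✓; ∠UQK = 122.7° ✓; |QK| = 19.80 ✓; ∠QKM = 98.00° ✓; |KM| = 14.20 ✓; ∠KMR = 87.90° ✓; |MR| = 20.80 ✓; ∠MRN = 138.9° ✓; |RN| = 27.80 ✗.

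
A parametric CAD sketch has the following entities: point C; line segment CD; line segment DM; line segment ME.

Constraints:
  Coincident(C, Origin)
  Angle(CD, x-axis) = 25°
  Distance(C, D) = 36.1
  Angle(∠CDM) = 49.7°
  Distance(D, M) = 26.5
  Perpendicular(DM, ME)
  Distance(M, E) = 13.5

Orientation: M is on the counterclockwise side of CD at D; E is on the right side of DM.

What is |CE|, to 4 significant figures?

41.15

C is at the origin; CD runs at 25.0° with length 36.1, so D = 36.1·(cos 25.0°, sin 25.0°) = (32.72, 15.26). ∠CDM = 49.7°, so DM runs at 25.0° + (180° − 49.7°) = 155.3° from the x-axis; with |DM| = 26.5, M = D + 26.5·(cos 155.3°, sin 155.3°) = (8.642, 26.33). The perpendicularity gives ME at right angles to DM; with |ME| = 13.5 on the right of DM, E = M + 13.5·(0.4179, 0.9085) = (14.28, 38.59). Then |CE| = |E − C| = 41.15.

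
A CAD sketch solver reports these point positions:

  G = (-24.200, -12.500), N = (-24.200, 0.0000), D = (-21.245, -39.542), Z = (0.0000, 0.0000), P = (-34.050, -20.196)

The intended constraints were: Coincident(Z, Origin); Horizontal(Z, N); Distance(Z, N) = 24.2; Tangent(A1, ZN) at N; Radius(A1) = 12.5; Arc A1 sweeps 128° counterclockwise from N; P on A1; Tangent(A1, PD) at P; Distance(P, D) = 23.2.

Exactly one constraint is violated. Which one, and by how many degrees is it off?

Tangent(A1, PD) at P — off by 4.50°.

Z = (0.00, 0.00) ✓; Z.y = 0.00, N.y = 0.00 ✓; |ZN| = 24.20 ✓; ∠(GN, NZ) = 90.00° ✓; |GN| = 12.50 ✓; bearing(G→P) − bearing(G→N) = 128.0° ✓; |GP| = 12.50 ✓; ∠(GP, PD) = 94.50° ✗; |PD| = 23.20 ✓.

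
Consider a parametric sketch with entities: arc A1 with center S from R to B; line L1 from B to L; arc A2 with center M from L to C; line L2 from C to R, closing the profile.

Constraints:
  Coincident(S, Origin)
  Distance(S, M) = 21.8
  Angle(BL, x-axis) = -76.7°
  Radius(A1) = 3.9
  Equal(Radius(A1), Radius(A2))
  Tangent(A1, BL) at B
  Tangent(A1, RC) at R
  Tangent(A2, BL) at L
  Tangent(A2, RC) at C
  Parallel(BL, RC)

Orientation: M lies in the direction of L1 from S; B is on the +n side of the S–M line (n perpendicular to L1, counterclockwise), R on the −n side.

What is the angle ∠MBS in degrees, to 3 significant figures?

79.9°

The slot axis is L1's direction at -76.7°, so u = (cos -76.7°, sin -76.7°) = (0.230, -0.973) and n = (−sin -76.7°, cos -76.7°) = (0.973, 0.230). S is at the origin and M lies 21.8 along u from S, so M = 21.8·u = (5.02, -21.2). Tangency of A1 to both parallel lines with radius 3.9 puts B and R at S ± 3.9·n: B = (3.80, 0.897), R = (-3.80, -0.897). Then cos ∠MBS = BM·BS / (|BM||BS|), giving 79.9°.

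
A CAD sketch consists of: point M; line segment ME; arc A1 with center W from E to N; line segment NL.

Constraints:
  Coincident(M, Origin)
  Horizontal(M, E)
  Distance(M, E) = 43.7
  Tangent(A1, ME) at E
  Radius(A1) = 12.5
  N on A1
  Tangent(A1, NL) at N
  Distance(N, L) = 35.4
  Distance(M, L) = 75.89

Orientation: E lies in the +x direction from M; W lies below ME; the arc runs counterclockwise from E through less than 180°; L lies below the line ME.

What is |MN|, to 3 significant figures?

41.0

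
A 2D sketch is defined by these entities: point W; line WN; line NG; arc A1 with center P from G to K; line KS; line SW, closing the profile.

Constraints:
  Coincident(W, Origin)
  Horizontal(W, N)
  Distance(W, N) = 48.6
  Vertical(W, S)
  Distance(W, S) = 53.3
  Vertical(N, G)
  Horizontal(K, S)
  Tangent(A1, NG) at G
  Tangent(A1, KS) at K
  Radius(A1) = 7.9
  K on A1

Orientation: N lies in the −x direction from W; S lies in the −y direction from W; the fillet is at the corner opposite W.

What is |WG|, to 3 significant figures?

66.5

W is at the origin; WN is horizontal with |WN| = 48.6 and N on the −x side, so N = (-48.6, 0.00). WS is vertical with |WS| = 53.3 and S on the −y side, so S = (0.00, -53.3). The virtual corner opposite W is at (-48.6, -53.3). The tangent condition forces PG to be normal to NG and the tangent condition forces PK to be normal to KS, with radius 7.9, so the center P sits 7.9 in from both sides at P = (-40.7, -45.4). That places the tangent points at G = (-48.6, -45.4) on NG and K = (-40.7, -53.3) on KS. Then |WG| = |G − W| = 66.5.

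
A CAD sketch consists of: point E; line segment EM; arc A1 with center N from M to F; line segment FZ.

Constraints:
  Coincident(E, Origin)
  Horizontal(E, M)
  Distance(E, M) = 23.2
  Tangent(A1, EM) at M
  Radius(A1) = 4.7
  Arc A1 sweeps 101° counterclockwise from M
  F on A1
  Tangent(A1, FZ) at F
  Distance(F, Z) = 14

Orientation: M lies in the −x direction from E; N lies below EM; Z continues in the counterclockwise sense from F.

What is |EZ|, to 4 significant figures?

31.72

On A1, M sits at bearing 90° from N; a 101° counterclockwise sweep puts F at bearing 191°, so F = N + 4.7·(cos 191°, sin 191°) = (-27.81, -5.597). A1 meets FZ tangentially, so NF is at right angles to FZ, so FZ runs along (−sin 191°, cos 191°); with |FZ| = 14.0, Z = (-25.14, -19.34). Then |EZ| = |Z − E| = 31.72.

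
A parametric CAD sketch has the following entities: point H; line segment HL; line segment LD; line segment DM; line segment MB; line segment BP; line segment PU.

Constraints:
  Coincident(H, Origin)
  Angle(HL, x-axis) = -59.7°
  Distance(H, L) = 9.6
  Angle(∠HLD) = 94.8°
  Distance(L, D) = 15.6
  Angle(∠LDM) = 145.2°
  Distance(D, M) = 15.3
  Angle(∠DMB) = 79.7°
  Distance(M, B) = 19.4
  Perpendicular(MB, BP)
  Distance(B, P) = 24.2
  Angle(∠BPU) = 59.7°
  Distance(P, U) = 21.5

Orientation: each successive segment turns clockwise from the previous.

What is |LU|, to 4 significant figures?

18.15

H is at the origin; HL runs at -59.7° with length 9.6, so L = (4.843, -8.289). ∠HLD = 94.8° gives LD at -144.9° from the x-axis; with |LD| = 15.6, D = (-7.920, -17.26). ∠LDM = 145.2° gives DM at -179.7° from the x-axis; with |DM| = 15.3, M = (-23.22, -17.34). ∠DMB = 79.7° gives MB at 80.00° from the x-axis; with |MB| = 19.4, B = (-19.85, 1.766). MB ⟂ BP, so BP runs at -10.00°; with |BP| = 24.2, P = (3.982, -2.436). ∠BPU = 59.7° gives PU at -130.3° from the x-axis; with |PU| = 21.5, U = (-9.924, -18.83). Then |LU| = |U − L| = 18.15.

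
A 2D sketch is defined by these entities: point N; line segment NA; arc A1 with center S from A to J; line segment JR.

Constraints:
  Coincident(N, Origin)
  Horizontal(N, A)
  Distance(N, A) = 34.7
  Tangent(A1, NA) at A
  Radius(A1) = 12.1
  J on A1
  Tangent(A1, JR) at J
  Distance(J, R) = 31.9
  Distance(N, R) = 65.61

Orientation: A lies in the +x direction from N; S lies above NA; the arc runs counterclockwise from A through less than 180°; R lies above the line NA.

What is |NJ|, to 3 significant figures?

48.0

Checks: |SA| = 12.10 ✓; |SJ| = 12.10 ✓; ∠(SJ, JR) = 90.00° ✓; |JR| = 31.90 ✓; |NR| = 65.61 ✓.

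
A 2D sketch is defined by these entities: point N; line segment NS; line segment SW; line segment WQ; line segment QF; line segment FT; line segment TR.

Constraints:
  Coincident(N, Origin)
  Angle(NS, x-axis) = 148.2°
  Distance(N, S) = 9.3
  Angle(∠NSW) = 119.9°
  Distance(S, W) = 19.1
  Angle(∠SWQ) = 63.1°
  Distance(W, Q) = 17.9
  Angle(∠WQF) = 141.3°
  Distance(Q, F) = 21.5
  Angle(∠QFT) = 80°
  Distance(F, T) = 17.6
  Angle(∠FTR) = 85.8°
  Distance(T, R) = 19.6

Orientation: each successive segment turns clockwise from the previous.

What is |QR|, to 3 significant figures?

12.5

∠QFT = 80.0° gives FT at -167° from the x-axis; with |FT| = 17.6, T = (-0.540, -8.31). ∠FTR = 85.8° gives TR at 98.3° from the x-axis; with |TR| = 19.6, R = (-3.37, 11.1). Then |QR| = |R − Q| = 12.5.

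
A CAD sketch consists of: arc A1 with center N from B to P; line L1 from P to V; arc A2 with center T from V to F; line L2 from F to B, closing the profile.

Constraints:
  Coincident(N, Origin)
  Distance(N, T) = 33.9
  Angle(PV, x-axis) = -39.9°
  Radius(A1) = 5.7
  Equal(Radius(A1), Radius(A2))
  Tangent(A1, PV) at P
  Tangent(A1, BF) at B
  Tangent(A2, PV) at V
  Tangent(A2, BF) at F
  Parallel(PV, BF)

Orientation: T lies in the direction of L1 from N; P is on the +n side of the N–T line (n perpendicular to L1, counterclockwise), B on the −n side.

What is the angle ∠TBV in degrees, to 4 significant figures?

9.042°

Tangency of A1 to both parallel lines with radius 5.7 puts P and B at N ± 5.7·n: P = (3.656, 4.373), B = (-3.656, -4.373). Equal radii place V and F the same way about T: V = T + 5.7·n = (29.66, -17.37), F = T − 5.7·n = (22.35, -26.12). Then cos ∠TBV = BT·BV / (|BT||BV|), giving 9.042°.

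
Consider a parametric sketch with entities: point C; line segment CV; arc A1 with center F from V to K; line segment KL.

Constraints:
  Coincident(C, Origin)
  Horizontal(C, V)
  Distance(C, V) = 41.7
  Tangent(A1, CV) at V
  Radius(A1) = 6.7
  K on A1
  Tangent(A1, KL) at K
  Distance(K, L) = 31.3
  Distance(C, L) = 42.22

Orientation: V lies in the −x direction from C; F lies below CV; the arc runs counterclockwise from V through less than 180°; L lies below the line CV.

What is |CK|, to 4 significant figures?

47.91

Checks: |FK| = 6.700 ✓; ∠(FK, KL) = 90.00° ✓; |KL| = 31.30 ✓; |CL| = 42.22 ✓.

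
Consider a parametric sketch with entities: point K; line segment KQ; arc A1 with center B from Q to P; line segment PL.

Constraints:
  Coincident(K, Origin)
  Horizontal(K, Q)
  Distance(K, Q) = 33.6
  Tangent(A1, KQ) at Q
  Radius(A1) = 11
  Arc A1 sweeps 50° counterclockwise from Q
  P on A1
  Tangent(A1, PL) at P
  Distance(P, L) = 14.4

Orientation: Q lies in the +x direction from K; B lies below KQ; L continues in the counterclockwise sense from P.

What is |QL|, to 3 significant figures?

23.2

K is at the origin; KQ is horizontal with |KQ| = 33.6 and Q on the +x side, so Q = (33.6, 0.00). Tangency of A1 to KQ means the radius BQ is perpendicular to KQ, so B = Q + (0, -11) = (33.6, -11.0). On A1, Q sits at bearing 90° from B; a 50° counterclockwise sweep puts P at bearing 140°, so P = B + 11.0·(cos 140°, sin 140°) = (25.2, -3.93). A1 meets PL tangentially, so BP is at right angles to PL, so PL runs along (−sin 140°, cos 140°); with |PL| = 14.4, L = (15.9, -15.0). Then |QL| = |L − Q| = 23.2.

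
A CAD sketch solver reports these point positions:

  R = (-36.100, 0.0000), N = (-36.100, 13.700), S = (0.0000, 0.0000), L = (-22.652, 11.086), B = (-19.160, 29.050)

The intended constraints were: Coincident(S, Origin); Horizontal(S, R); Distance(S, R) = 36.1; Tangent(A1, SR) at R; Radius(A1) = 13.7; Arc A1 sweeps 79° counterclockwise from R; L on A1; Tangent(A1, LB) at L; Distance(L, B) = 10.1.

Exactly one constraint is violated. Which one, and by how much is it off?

Distance(L, B) = 10.1 — off by 8.20.

S = (0.00, 0.00) ✓; S.y = 0.00, R.y = 0.00 ✓; |SR| = 36.10 ✓; ∠(NR, RS) = 90.00° ✓; |NR| = 13.70 ✓; bearing(N→L) − bearing(N→R) = 79.00° ✓; |NL| = 13.70 ✓; ∠(NL, LB) = 90.00° ✓; |LB| = 18.30 ✗.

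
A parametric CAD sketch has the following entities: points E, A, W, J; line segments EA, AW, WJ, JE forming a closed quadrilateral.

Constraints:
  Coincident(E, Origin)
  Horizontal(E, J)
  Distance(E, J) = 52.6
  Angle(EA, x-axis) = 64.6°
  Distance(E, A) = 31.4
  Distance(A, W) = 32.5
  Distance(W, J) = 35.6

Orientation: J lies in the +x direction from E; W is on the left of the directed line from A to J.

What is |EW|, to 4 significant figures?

57.16

E is at the origin; EJ is horizontal with |EJ| = 52.6 and J in +x, so J = (52.6, 0). EA runs at 64.6° with |EA| = 31.4, so A = (13.47, 28.36). W is determined by |AW| = 32.5 and |WJ| = 35.6 together: it lies at the intersection of circle(A, 32.5) and circle(J, 35.6). With |AJ| = 48.33, the foot of the radical line on AJ is 21.98 from A and the perpendicular offset is √(32.5² − 21.98²) = 23.94. Taking the left-of-AJ solution: W = (45.32, 34.85).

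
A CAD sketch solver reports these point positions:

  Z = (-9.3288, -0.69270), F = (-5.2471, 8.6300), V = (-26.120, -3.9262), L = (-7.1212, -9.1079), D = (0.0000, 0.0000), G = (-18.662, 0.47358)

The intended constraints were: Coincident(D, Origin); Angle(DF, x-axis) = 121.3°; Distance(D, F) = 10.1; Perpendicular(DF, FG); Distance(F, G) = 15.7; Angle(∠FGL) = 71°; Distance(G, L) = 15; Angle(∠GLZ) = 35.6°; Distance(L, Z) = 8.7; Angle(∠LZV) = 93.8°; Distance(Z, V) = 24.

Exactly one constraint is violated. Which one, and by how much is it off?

Distance(Z, V) = 24 — off by 6.90.

D = (0.00, 0.00) ✓; DF at 121.3° ✓; |DF| = 10.10 ✓; ∠(DF, FG) = 90.00° ✓; |FG| = 15.70 ✓; ∠FGL = 71.00° ✓; |GL| = 15.00 ✓; ∠GLZ = 35.60° ✓; |LZ| = 8.700 ✓; ∠LZV = 93.80° ✓; |ZV| = 17.10 ✗.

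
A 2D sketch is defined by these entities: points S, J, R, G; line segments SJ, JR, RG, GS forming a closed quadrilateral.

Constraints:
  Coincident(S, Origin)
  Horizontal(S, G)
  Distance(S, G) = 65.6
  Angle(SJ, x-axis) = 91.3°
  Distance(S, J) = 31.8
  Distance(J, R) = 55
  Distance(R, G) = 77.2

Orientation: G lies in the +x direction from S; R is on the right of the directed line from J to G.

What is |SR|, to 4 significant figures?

24.13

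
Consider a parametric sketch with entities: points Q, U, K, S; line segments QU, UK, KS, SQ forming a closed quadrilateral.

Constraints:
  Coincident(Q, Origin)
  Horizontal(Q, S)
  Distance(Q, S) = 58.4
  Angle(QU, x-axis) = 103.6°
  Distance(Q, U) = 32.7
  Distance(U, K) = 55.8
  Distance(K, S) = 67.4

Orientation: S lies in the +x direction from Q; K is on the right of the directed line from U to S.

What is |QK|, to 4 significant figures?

24.37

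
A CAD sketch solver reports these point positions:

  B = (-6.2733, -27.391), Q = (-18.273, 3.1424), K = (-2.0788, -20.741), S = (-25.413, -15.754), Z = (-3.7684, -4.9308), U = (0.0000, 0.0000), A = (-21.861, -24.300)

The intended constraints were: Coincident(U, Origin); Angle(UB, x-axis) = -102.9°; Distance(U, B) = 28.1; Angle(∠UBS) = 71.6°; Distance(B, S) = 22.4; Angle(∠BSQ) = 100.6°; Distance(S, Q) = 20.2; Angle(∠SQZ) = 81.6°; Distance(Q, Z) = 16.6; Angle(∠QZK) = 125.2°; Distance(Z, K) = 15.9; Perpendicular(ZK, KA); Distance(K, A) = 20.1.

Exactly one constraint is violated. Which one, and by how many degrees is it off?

Perpendicular(ZK, KA) — off by 4.10°.

U = (0.00, 0.00) ✓; UB at -102.9° ✓; |UB| = 28.10 ✓; ∠UBS = 71.60° ✓; |BS| = 22.40 ✓; ∠BSQ = 100.6° ✓; |SQ| = 20.20 ✓; ∠SQZ = 81.60° ✓; |QZ| = 16.60 ✓; ∠QZK = 125.2° ✓; |ZK| = 15.90 ✓; ∠(ZK, KA) = 85.90° ✗; |KA| = 20.10 ✓.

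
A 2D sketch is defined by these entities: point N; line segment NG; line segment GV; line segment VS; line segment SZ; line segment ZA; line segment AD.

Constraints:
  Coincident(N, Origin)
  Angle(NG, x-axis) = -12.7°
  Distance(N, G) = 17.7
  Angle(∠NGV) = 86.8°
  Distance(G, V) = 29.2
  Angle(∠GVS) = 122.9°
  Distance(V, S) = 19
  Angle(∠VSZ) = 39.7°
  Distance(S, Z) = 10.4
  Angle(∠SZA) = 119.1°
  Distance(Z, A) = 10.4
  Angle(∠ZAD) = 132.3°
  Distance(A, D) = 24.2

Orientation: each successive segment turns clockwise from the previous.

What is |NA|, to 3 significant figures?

30.5

∠VSZ = 39.7° gives SZ at 56.7° from the x-axis; with |SZ| = 10.4, Z = (-3.19, -28.8). ∠SZA = 119.1° gives ZA at -4.20° from the x-axis; with |ZA| = 10.4, A = (7.18, -29.6). Then |NA| = |A − N| = 30.5.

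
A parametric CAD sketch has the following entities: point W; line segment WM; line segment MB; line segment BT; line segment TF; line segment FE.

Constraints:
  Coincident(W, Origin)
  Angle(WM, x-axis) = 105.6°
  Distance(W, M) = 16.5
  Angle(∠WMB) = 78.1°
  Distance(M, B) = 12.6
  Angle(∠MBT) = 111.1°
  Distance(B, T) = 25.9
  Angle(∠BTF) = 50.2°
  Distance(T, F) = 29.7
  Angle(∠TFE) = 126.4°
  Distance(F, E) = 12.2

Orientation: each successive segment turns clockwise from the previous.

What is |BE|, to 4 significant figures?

22.72

∠BTF = 50.2° gives TF at 165.0° from the x-axis; with |TF| = 29.7, F = (-9.688, 0.8808). ∠TFE = 126.4° gives FE at 111.4° from the x-axis; with |FE| = 12.2, E = (-14.14, 12.24). Then |BE| = |E − B| = 22.72.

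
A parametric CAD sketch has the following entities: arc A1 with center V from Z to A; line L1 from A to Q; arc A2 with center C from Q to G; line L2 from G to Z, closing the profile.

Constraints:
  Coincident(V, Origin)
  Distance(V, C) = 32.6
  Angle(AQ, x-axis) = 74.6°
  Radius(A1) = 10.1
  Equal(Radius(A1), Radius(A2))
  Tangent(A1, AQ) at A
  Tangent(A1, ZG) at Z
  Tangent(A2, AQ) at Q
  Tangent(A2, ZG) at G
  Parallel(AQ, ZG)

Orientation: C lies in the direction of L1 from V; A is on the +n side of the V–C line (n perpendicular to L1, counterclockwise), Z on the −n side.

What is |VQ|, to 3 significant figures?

34.1

The slot axis is L1's direction at 74.6°, so u = (cos 74.6°, sin 74.6°) = (0.266, 0.964) and n = (−sin 74.6°, cos 74.6°) = (-0.964, 0.266). V is at the origin and C lies 32.6 along u from V, so C = 32.6·u = (8.66, 31.4). Tangency of A1 to both parallel lines with radius 10.1 puts A and Z at V ± 10.1·n: A = (-9.74, 2.68), Z = (9.74, -2.68). Equal radii place Q and G the same way about C: Q = C + 10.1·n = (-1.08, 34.1), G = C − 10.1·n = (18.4, 28.7). Then |VQ| = |Q − V| = 34.1.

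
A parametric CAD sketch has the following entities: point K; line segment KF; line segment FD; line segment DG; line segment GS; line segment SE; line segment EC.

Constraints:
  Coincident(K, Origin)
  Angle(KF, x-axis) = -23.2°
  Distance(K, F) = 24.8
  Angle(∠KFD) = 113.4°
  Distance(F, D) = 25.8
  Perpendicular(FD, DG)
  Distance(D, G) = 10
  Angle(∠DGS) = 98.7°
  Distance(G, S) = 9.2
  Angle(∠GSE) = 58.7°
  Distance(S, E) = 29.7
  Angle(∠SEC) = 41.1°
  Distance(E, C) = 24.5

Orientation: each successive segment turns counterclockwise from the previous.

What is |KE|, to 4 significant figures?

54.28

K is at the origin; KF runs at -23.2° with length 24.8, so F = (22.79, -9.770). ∠KFD = 113.4° gives FD at 43.40° from the x-axis; with |FD| = 25.8, D = (41.54, 7.957). The perpendicularity gives DG at right angles to FD, so DG runs at 133.4°; with |DG| = 10.0, G = (34.67, 15.22). ∠DGS = 98.7° gives GS at -145.3° from the x-axis; with |GS| = 9.2, S = (27.11, 9.985). ∠GSE = 58.7° gives SE at -24.00° from the x-axis; with |SE| = 29.7, E = (54.24, -2.095). Then |KE| = |E − K| = 54.28.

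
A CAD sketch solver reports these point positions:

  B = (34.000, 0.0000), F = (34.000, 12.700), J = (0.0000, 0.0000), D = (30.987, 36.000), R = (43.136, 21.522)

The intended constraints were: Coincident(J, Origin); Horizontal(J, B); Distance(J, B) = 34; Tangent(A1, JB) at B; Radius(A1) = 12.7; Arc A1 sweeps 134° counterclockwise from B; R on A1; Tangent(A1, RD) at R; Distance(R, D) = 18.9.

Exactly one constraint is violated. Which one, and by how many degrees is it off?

Tangent(A1, RD) at R — off by 4.00°.

J = (0.00, 0.00) ✓; J.y = 0.00, B.y = 0.00 ✓; |JB| = 34.00 ✓; ∠(FB, BJ) = 90.00° ✓; |FB| = 12.70 ✓; bearing(F→R) − bearing(F→B) = 134.0° ✓; |FR| = 12.70 ✓; ∠(FR, RD) = 94.00° ✗; |RD| = 18.90 ✓.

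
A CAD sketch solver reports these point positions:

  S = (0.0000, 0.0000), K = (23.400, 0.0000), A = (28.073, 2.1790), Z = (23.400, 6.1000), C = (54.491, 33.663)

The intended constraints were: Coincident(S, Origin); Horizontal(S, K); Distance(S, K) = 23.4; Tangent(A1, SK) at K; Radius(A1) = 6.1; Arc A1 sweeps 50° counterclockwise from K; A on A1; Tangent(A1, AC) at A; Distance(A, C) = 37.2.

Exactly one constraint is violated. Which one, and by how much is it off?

Distance(A, C) = 37.2 — off by 3.90.

S = (0.00, 0.00) ✓; S.y = 0.00, K.y = 0.00 ✓; |SK| = 23.40 ✓; ∠(ZK, KS) = 90.00° ✓; |ZK| = 6.100 ✓; bearing(Z→A) − bearing(Z→K) = 50.00° ✓; |ZA| = 6.100 ✓; ∠(ZA, AC) = 90.00° ✓; |AC| = 41.10 ✗.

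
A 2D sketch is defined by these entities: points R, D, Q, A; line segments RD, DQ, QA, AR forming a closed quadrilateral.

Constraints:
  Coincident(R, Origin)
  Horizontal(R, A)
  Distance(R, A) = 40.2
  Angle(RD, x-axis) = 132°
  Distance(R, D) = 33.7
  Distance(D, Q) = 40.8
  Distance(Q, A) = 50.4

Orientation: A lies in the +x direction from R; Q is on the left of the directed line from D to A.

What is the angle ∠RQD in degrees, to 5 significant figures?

45.703°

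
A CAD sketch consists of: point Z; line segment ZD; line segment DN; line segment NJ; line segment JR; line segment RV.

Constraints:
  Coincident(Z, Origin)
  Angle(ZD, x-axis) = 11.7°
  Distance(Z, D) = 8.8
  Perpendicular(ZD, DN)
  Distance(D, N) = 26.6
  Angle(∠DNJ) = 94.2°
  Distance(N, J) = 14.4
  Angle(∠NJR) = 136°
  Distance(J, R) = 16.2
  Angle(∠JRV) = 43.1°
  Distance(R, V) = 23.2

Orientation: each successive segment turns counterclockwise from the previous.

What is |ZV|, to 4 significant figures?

16.76

Z is at the origin; ZD runs at 11.7° with length 8.8, so D = (8.617, 1.785). ZD is perpendicular to DN, so DN runs at 101.7°; with |DN| = 26.6, N = (3.223, 27.83). ∠DNJ = 94.2° gives NJ at -172.5° from the x-axis; with |NJ| = 14.4, J = (-11.05, 25.95). ∠NJR = 136.0° gives JR at -128.5° from the x-axis; with |JR| = 16.2, R = (-21.14, 13.27). ∠JRV = 43.1° gives RV at 8.400° from the x-axis; with |RV| = 23.2, V = (1.813, 16.66). Then |ZV| = |V − Z| = 16.76.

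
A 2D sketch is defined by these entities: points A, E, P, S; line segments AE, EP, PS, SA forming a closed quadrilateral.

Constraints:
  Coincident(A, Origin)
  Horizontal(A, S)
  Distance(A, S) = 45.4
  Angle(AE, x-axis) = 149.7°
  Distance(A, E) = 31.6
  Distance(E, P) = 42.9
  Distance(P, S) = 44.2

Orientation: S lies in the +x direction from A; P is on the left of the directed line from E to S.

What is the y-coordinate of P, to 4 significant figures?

30.24

A is at the origin; A and S share the same y with |AS| = 45.4 and S in +x, so S = (45.4, 0). AE runs at 149.7° with |AE| = 31.6, so E = (-27.28, 15.94). P is determined by |EP| = 42.9 and |PS| = 44.2 together: it lies at the intersection of circle(E, 42.9) and circle(S, 44.2). With |ES| = 74.41, the foot of the radical line on ES is 36.44 from E and the perpendicular offset is √(42.9² − 36.44²) = 22.63. Taking the left-of-ES solution: P = (13.16, 30.24).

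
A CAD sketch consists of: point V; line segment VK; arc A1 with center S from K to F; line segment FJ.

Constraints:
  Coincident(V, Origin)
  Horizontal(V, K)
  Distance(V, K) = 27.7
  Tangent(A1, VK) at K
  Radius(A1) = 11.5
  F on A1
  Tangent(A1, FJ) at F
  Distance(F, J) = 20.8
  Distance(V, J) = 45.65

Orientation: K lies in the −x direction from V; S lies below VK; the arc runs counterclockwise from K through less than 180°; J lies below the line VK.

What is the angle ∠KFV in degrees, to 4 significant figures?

34.44°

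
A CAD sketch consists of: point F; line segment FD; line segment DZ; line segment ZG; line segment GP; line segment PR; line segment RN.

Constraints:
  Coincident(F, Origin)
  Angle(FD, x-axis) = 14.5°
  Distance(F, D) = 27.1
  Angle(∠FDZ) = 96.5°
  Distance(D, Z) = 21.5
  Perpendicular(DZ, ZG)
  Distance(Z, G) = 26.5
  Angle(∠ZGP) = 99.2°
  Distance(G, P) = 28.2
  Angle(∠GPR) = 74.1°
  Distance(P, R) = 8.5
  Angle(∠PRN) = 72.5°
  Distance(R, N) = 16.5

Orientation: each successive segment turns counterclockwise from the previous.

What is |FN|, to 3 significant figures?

13.0

F is at the origin; FD runs at 14.5° with length 27.1, so D = (26.2, 6.79). ∠FDZ = 96.5° gives DZ at 98.0° from the x-axis; with |DZ| = 21.5, Z = (23.2, 28.1). DZ ⟂ ZG, so ZG runs at -172°; with |ZG| = 26.5, G = (-3.00, 24.4). ∠ZGP = 99.2° gives GP at -91.2° from the x-axis; with |GP| = 28.2, P = (-3.59, -3.81). ∠GPR = 74.1° gives PR at 14.7° from the x-axis; with |PR| = 8.5, R = (4.63, -1.65). ∠PRN = 72.5° gives RN at 122° from the x-axis; with |RN| = 16.5, N = (-4.16, 12.3). Then |FN| = |N − F| = 13.0.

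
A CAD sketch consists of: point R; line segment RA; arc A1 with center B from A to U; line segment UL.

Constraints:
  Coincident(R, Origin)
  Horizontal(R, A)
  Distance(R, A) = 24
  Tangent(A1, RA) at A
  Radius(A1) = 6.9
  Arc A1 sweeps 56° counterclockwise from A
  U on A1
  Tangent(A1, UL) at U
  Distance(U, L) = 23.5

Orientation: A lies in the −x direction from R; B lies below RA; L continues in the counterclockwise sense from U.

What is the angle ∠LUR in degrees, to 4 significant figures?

129.8°

R is at the origin; RA is horizontal with |RA| = 24.0 and A on the −x side, so A = (-24.00, 0.000). Tangency of A1 to RA means the radius BA is perpendicular to RA, so B = A + (0, -6.9) = (-24.00, -6.900). On A1, A sits at bearing 90° from B; a 56° counterclockwise sweep puts U at bearing 146°, so U = B + 6.9·(cos 146°, sin 146°) = (-29.72, -3.042). A1 meets UL tangentially, so BU is at right angles to UL, so UL runs along (−sin 146°, cos 146°); with |UL| = 23.5, L = (-42.86, -22.52). Then cos ∠LUR = UL·UR / (|UL||UR|), giving 129.8°.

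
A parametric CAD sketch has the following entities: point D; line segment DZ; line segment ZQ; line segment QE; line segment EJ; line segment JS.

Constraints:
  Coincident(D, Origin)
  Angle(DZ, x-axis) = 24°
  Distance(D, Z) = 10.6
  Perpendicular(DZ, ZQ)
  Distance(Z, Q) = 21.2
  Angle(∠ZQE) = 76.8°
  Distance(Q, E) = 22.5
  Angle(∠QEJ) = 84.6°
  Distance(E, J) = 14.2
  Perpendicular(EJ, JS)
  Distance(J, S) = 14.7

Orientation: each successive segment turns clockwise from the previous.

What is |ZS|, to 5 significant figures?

8.0649

D is at the origin; DZ runs at 24.0° with length 10.6, so Z = (9.6836, 4.3114). DZ is perpendicular to ZQ, so ZQ runs at -66.000°; with |ZQ| = 21.2, Q = (18.306, -15.056). ∠ZQE = 76.8° gives QE at -169.20° from the x-axis; with |QE| = 22.5, E = (-3.7951, -19.272). ∠QEJ = 84.6° gives EJ at 95.400° from the x-axis; with |EJ| = 14.2, J = (-5.1314, -5.1349). EJ is perpendicular to JS, so JS runs at 5.4000°; with |JS| = 14.7, S = (9.5034, -3.7515). Then |ZS| = |S − Z| = 8.0649.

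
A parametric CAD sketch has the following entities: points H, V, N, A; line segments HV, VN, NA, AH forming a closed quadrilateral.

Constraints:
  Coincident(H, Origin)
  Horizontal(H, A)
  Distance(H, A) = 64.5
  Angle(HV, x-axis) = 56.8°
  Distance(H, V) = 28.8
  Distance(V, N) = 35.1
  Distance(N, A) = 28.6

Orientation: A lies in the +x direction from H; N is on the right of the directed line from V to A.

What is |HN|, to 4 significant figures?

36.51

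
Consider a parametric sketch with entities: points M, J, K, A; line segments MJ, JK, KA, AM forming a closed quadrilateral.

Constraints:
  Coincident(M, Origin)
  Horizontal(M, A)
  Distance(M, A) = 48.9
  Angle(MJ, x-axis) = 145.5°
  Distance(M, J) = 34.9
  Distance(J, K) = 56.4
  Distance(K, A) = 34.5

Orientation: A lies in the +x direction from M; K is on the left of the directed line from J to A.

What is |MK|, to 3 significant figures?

38.2

Checks: |JK| = 56.40 ✓; |KA| = 34.50 ✓.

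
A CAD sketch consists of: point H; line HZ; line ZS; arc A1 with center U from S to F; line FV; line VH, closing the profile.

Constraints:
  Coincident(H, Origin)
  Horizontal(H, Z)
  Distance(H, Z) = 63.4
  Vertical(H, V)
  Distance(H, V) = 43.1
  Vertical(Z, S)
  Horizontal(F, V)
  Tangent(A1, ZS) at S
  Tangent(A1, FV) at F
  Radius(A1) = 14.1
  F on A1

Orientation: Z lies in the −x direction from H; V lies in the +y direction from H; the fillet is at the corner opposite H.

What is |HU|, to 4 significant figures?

57.20

H is at the origin; HZ is horizontal with |HZ| = 63.4 and Z on the −x side, so Z = (-63.40, 0.000). H and V share the same x with |HV| = 43.1 and V on the +y side, so V = (0.000, 43.10). The virtual corner opposite H is at (-63.40, 43.10). Since A1 is tangent to ZS there, US ⟂ ZS and since A1 is tangent to FV there, UF ⟂ FV, with radius 14.1, so the center U sits 14.1 in from both sides at U = (-49.30, 29.00). Then |HU| = |U − H| = 57.20.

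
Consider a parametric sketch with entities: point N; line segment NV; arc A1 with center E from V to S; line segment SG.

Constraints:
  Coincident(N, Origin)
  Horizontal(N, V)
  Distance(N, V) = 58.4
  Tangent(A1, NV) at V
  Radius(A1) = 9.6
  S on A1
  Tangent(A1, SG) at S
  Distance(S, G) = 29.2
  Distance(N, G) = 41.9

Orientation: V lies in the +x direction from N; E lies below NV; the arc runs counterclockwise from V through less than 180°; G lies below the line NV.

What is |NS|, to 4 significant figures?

51.05

Checks: |ES| = 9.600 ✓; ∠(ES, SG) = 90.00° ✓; |SG| = 29.20 ✓; |NG| = 41.90 ✓.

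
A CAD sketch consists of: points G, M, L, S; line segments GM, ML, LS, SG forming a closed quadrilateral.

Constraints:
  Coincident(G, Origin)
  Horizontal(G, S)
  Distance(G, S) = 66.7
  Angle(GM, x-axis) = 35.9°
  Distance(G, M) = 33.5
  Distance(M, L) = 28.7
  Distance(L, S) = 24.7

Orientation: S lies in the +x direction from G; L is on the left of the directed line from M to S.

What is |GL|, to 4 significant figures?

59.96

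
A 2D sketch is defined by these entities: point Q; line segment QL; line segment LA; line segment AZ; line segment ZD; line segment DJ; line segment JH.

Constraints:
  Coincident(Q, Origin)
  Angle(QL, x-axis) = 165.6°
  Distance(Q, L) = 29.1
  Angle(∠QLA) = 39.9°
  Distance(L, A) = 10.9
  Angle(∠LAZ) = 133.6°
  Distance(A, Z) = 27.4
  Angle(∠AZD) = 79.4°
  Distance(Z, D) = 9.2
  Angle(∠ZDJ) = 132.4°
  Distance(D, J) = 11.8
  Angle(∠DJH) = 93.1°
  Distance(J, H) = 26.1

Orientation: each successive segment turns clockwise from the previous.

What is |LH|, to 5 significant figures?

16.290

Q is at the origin; QL runs at 165.6° with length 29.1, so L = (-28.186, 7.2369). ∠QLA = 39.9° gives LA at 25.500° from the x-axis; with |LA| = 10.9, A = (-18.348, 11.929). ∠LAZ = 133.6° gives AZ at -20.900° from the x-axis; with |AZ| = 27.4, Z = (7.2496, 2.1548). ∠AZD = 79.4° gives ZD at -121.50° from the x-axis; with |ZD| = 9.2, D = (2.4426, -5.6895). ∠ZDJ = 132.4° gives DJ at -169.10° from the x-axis; with |DJ| = 11.8, J = (-9.1445, -7.9208). ∠DJH = 93.1° gives JH at 104.00° from the x-axis; with |JH| = 26.1, H = (-15.459, 17.404). Then |LH| = |H − L| = 16.290.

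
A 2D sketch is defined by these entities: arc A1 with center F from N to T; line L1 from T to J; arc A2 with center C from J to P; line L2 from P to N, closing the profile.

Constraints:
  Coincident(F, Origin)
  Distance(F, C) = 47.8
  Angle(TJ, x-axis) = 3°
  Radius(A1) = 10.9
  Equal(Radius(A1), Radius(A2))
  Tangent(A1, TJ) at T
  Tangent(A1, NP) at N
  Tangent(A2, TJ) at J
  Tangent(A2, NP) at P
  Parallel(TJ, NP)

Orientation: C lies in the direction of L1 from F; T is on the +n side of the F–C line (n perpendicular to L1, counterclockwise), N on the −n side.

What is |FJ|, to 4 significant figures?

49.03

The slot axis is L1's direction at 3.0°, so u = (cos 3.0°, sin 3.0°) = (0.9986, 0.05234) and n = (−sin 3.0°, cos 3.0°) = (-0.05234, 0.9986). F is at the origin and C lies 47.8 along u from F, so C = 47.8·u = (47.73, 2.502). Tangency of A1 to both parallel lines with radius 10.9 puts T and N at F ± 10.9·n: T = (-0.5705, 10.89), N = (0.5705, -10.89). Equal radii place J and P the same way about C: J = C + 10.9·n = (47.16, 13.39), P = C − 10.9·n = (48.30, -8.383). Then |FJ| = |J − F| = 49.03.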